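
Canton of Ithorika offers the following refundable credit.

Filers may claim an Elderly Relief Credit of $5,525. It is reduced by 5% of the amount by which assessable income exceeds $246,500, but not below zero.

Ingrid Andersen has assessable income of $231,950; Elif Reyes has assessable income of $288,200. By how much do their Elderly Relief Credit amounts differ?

$2,085

Ingrid ($231,950): Elderly Relief Credit: $231,950 is at or below the $246,500 threshold, so the full $5,525 applies.
Elif ($288,200): Elderly Relief Credit: 5% of the $41,700 excess over $246,500 is $2,085; credit = $5,525 − $2,085 = $3,440.
Difference: |$5,525 − $3,440| = $2,085.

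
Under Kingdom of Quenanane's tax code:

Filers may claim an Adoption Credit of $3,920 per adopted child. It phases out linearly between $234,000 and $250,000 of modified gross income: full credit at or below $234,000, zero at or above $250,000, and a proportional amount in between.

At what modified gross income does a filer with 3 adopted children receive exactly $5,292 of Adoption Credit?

$242,800

Full credit = 3 × $3,920 = $11,760.
$5,292 is 5,292/11,760 of the full $11,760, so 6,468/11,760 of the $16,000 range has been used: income = $234,000 + $16,000 × 6,468/11,760 = $242,800.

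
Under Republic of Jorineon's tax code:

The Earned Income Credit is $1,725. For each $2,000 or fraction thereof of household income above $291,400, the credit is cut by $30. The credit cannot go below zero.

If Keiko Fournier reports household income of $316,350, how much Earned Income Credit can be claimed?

$1,335

Earned Income Credit: income exceeds $291,400 by $24,950, which is 13 full-or-partial $2,000 increments; reduction = 13 × $30 = $390, leaving $1,335.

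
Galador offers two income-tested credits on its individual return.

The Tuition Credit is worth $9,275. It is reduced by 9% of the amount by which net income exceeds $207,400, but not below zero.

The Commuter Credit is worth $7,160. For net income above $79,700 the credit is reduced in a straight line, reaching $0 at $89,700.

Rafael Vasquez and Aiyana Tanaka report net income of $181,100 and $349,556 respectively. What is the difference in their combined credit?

$9,275

Rafael ($181,100): Tuition Credit: $181,100 is at or below the $207,400 threshold, so the full $9,275 applies. Commuter Credit: $181,100 is at or above $89,700, so the credit is $0. total $9,275 + $0 = $9,275
Aiyana ($349,556): Tuition Credit: 9% of the $142,156 excess over $207,400 is $12,794.04 ≥ base, so the credit is $0. Commuter Credit: $349,556 is at or above $89,700, so the credit is $0. total $0 + $0 = $0
Difference: |$9,275 − $0| = $9,275.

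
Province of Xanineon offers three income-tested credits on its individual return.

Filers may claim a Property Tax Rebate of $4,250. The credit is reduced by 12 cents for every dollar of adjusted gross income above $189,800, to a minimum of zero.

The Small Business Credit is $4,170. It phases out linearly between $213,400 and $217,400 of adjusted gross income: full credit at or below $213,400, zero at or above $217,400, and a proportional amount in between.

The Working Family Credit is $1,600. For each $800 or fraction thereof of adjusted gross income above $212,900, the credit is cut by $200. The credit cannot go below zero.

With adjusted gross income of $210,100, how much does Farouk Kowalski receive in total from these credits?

Property Tax Rebate: 12% of the $20,300 excess over $189,800 is $2,436; credit = $4,250 − $2,436 = $1,814.
Small Business Credit: $210,100 is at or below the $213,400 threshold, so the full $4,170 applies.
Working Family Credit: $210,100 is at or below the $212,900 threshold, so the full $1,600 applies.
Total: $1,814 + $4,170 + $1,600 = $7,584.

$7,584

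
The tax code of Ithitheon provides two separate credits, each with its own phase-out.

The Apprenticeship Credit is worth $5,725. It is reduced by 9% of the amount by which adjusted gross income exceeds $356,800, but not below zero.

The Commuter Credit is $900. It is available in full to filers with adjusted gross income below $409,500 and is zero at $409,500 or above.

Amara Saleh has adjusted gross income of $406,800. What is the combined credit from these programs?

Apprenticeship Credit: 9% of the $50,000 excess over $356,800 is $4,500; credit = $5,725 − $4,500 = $1,225.
Commuter Credit: $406,800 is below the $409,500 cutoff, so the full $900 applies.
Total: $1,225 + $900 = $2,125.

$2,125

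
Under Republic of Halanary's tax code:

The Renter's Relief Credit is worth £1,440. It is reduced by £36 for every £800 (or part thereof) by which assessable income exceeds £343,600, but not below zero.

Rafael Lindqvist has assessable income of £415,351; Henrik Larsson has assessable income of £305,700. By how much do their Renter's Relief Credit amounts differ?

Rafael (£415,351): Renter's Relief Credit: income exceeds £343,600 by £71,751 → 90 increments × £36 = £3,240 ≥ base, so the credit is £0.
Henrik (£305,700): Renter's Relief Credit: £305,700 is at or below the £343,600 threshold, so the full £1,440 applies.
Difference: |£0 − £1,440| = £1,440.

£1,440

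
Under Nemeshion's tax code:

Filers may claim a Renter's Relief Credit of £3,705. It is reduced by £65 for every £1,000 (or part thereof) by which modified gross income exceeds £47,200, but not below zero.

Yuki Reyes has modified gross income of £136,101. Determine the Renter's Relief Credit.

Renter's Relief Credit: income exceeds £47,200 by £88,901 → 89 increments × £65 = £5,785 ≥ base, so the credit is £0.

£0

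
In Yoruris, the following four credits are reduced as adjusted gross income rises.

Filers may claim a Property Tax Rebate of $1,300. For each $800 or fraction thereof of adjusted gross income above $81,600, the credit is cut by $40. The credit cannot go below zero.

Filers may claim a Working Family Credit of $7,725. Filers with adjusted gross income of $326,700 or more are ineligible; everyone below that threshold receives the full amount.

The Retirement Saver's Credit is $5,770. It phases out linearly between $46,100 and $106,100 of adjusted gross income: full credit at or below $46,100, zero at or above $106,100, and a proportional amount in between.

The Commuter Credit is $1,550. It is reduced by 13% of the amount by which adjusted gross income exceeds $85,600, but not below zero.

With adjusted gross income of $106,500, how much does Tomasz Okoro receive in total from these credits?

Property Tax Rebate: income exceeds $81,600 by $24,900, which is 32 full-or-partial $800 increments; reduction = 32 × $40 = $1,280, leaving $20.
Working Family Credit: $106,500 is below the $326,700 cutoff, so the full $7,725 applies.
Retirement Saver's Credit: $106,500 is at or above $106,100, so the credit is $0.
Commuter Credit: 13% of the $20,900 excess over $85,600 is $2,717 ≥ base, so the credit is $0.
Total: $20 + $7,725 + $0 + $0 = $7,745.

$7,745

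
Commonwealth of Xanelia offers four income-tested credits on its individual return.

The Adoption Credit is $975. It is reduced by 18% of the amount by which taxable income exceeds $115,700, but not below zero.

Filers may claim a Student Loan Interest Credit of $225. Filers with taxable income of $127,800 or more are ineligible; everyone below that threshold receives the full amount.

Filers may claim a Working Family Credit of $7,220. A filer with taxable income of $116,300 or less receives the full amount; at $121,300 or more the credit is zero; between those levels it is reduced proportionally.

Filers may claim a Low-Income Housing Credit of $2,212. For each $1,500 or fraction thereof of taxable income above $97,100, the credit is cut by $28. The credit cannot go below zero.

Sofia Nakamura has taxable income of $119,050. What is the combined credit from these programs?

Adoption Credit: 18% of the $3,350 excess over $115,700 is $603; credit = $975 − $603 = $372.
Student Loan Interest Credit: $119,050 is below the $127,800 cutoff, so the full $225 applies.
Working Family Credit: $119,050 is $2,750 into a $5,000 phase-out range, leaving 2,250/5,000 of the credit: $7,220 × 2,250/5,000 = $3,249.
Low-Income Housing Credit: income exceeds $97,100 by $21,950, which is 15 full-or-partial $1,500 increments; reduction = 15 × $28 = $420, leaving $1,792.
Total: $372 + $225 + $3,249 + $1,792 = $5,638.

$5,638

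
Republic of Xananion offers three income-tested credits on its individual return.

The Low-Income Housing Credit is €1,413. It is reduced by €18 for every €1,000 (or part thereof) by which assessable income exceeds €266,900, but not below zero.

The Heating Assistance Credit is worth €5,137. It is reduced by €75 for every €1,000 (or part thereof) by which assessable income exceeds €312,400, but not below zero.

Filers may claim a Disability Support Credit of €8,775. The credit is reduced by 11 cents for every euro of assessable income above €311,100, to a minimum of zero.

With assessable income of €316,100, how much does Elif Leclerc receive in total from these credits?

Low-Income Housing Credit: income exceeds €266,900 by €49,200, which is 50 full-or-partial €1,000 increments; reduction = 50 × €18 = €900, leaving €513.
Heating Assistance Credit: income exceeds €312,400 by €3,700, which is 4 full-or-partial €1,000 increments; reduction = 4 × €75 = €300, leaving €4,837.
Disability Support Credit: 11% of the €5,000 excess over €311,100 is €550; credit = €8,775 − €550 = €8,225.
Total: €513 + €4,837 + €8,225 = €13,575.

€13,575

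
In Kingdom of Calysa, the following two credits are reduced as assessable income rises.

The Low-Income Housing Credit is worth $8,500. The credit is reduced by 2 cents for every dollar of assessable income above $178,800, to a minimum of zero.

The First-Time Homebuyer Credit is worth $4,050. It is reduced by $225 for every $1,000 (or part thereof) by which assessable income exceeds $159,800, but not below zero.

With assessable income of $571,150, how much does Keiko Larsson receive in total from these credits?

Low-Income Housing Credit: 2% of the $392,350 excess over $178,800 is $7,847; credit = $8,500 − $7,847 = $653.
First-Time Homebuyer Credit: income exceeds $159,800 by $411,350 → 412 increments × $225 = $92,700 ≥ base, so the credit is $0.
Total: $653 + $0 = $653.

$653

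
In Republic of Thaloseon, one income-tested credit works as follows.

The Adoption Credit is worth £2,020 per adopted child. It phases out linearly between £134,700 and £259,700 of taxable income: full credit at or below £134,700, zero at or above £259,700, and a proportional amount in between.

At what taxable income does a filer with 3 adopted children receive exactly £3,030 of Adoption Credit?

£197,200

Full credit = 3 × £2,020 = £6,060.
£3,030 is 3,030/6,060 of the full £6,060, so 3,030/6,060 of the £125,000 range has been used: income = £134,700 + £125,000 × 3,030/6,060 = £197,200.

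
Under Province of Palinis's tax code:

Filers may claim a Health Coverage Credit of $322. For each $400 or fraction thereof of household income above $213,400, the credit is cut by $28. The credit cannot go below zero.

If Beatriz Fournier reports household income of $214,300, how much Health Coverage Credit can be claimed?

$238

Health Coverage Credit: income exceeds $213,400 by $900, which is 3 full-or-partial $400 increments; reduction = 3 × $28 = $84, leaving $238.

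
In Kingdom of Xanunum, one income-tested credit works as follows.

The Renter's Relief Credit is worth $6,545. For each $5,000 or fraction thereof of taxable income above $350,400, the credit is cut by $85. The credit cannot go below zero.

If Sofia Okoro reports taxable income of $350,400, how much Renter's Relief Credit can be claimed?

$6,545

Renter's Relief Credit: $350,400 is at or below the $350,400 threshold, so the full $6,545 applies.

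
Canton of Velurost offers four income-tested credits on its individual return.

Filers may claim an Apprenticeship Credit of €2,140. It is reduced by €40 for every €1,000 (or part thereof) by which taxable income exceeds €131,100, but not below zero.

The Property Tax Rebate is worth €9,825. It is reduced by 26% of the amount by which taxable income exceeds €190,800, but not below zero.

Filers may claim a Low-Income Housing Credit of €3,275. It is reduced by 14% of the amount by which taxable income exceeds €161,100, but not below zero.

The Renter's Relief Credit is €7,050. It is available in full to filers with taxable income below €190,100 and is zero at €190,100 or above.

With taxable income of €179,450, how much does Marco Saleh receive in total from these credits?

Apprenticeship Credit: income exceeds €131,100 by €48,350, which is 49 full-or-partial €1,000 increments; reduction = 49 × €40 = €1,960, leaving €180.
Property Tax Rebate: €179,450 is at or below the €190,800 threshold, so the full €9,825 applies.
Low-Income Housing Credit: 14% of the €18,350 excess over €161,100 is €2,569; credit = €3,275 − €2,569 = €706.
Renter's Relief Credit: €179,450 is below the €190,100 cutoff, so the full €7,050 applies.
Total: €180 + €9,825 + €706 + €7,050 = €17,761.

€17,761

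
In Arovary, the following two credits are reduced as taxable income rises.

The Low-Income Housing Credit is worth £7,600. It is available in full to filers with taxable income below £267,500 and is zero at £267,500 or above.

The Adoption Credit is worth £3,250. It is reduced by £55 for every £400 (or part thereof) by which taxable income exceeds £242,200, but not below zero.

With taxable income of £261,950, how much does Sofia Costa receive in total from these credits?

£8,100

Low-Income Housing Credit: £261,950 is below the £267,500 cutoff, so the full £7,600 applies.
Adoption Credit: income exceeds £242,200 by £19,750, which is 50 full-or-partial £400 increments; reduction = 50 × £55 = £2,750, leaving £500.
Total: £7,600 + £500 = £8,100.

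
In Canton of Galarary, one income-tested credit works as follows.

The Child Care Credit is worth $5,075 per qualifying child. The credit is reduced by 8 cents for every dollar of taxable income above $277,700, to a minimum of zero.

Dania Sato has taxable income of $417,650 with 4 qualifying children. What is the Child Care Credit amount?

$9,104

Child Care Credit: base = 4 × $5,075 = $20,300. 8% of the $139,950 excess over $277,700 is $11,196; credit = $20,300 − $11,196 = $9,104.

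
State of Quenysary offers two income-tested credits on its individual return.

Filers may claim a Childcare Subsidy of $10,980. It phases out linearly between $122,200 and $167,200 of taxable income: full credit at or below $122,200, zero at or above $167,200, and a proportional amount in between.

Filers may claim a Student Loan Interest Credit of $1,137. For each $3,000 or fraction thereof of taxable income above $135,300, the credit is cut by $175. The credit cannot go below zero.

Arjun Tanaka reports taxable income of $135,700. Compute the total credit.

Childcare Subsidy: $135,700 is $13,500 into a $45,000 phase-out range, leaving 31,500/45,000 of the credit: $10,980 × 31,500/45,000 = $7,686.
Student Loan Interest Credit: income exceeds $135,300 by $400, which is 1 full-or-partial $3,000 increment; reduction = 1 × $175 = $175, leaving $962.
Total: $7,686 + $962 = $8,648.

$8,648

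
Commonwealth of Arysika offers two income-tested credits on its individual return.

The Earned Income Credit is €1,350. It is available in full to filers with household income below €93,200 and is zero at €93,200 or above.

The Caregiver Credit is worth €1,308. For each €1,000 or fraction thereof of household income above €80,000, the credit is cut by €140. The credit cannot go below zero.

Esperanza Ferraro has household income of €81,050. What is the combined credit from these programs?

Earned Income Credit: €81,050 is below the €93,200 cutoff, so the full €1,350 applies.
Caregiver Credit: income exceeds €80,000 by €1,050, which is 2 full-or-partial €1,000 increments; reduction = 2 × €140 = €280, leaving €1,028.
Total: €1,350 + €1,028 = €2,378.

€2,378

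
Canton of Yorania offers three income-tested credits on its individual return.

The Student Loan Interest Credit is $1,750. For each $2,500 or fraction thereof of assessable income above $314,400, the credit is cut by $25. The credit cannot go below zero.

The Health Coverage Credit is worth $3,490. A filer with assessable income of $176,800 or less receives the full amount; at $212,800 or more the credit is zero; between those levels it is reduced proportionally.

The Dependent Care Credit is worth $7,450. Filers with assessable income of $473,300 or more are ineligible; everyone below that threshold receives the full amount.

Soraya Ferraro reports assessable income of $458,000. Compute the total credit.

$7,750

Student Loan Interest Credit: income exceeds $314,400 by $143,600, which is 58 full-or-partial $2,500 increments; reduction = 58 × $25 = $1,450, leaving $300.
Health Coverage Credit: $458,000 is at or above $212,800, so the credit is $0.
Dependent Care Credit: $458,000 is below the $473,300 cutoff, so the full $7,450 applies.
Total: $300 + $0 + $7,450 = $7,750.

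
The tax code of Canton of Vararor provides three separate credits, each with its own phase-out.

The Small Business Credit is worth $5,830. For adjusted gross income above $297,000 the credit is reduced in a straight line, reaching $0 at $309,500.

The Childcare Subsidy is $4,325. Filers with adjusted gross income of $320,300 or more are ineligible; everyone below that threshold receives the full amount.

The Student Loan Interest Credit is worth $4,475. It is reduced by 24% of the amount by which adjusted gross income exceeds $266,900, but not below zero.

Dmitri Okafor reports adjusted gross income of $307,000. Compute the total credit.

Small Business Credit: $307,000 is $10,000 into a $12,500 phase-out range, leaving 2,500/12,500 of the credit: $5,830 × 2,500/12,500 = $1,166.
Childcare Subsidy: $307,000 is below the $320,300 cutoff, so the full $4,325 applies.
Student Loan Interest Credit: 24% of the $40,100 excess over $266,900 is $9,624 ≥ base, so the credit is $0.
Total: $1,166 + $4,325 + $0 = $5,491.

$5,491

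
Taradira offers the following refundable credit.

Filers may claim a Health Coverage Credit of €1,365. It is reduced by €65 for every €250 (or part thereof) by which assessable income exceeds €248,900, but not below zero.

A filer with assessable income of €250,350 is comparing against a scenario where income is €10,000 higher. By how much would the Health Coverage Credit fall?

€975

At €250,350 — income exceeds €248,900 by €1,450, which is 6 full-or-partial €250 increments; reduction = 6 × €65 = €390, leaving €975.
At €260,350 — income exceeds €248,900 by €11,450 → 46 increments × €65 = €2,990 ≥ base, so the credit is €0.
Lost: €975 − €0 = €975.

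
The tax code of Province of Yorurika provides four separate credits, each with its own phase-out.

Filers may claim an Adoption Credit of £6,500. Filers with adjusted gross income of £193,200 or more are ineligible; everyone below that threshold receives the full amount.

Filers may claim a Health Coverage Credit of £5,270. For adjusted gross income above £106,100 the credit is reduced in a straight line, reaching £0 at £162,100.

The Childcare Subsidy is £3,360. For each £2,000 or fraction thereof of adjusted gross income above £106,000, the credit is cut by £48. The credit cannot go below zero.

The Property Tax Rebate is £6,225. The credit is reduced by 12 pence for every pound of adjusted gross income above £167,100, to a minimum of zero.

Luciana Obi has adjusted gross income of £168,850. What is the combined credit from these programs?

Adoption Credit: £168,850 is below the £193,200 cutoff, so the full £6,500 applies.
Health Coverage Credit: £168,850 is at or above £162,100, so the credit is £0.
Childcare Subsidy: income exceeds £106,000 by £62,850, which is 32 full-or-partial £2,000 increments; reduction = 32 × £48 = £1,536, leaving £1,824.
Property Tax Rebate: 12% of the £1,750 excess over £167,100 is £210; credit = £6,225 − £210 = £6,015.
Total: £6,500 + £0 + £1,824 + £6,015 = £14,339.

£14,339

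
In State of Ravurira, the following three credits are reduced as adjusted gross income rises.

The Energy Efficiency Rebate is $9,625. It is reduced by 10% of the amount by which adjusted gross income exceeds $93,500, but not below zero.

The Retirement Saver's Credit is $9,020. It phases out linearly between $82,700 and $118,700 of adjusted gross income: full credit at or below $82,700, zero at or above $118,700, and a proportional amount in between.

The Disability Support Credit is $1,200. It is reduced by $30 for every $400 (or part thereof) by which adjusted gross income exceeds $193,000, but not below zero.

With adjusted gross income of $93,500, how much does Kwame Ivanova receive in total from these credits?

Energy Efficiency Rebate: $93,500 is at or below the $93,500 threshold, so the full $9,625 applies.
Retirement Saver's Credit: $93,500 is $10,800 into a $36,000 phase-out range, leaving 25,200/36,000 of the credit: $9,020 × 25,200/36,000 = $6,314.
Disability Support Credit: $93,500 is at or below the $193,000 threshold, so the full $1,200 applies.
Total: $9,625 + $6,314 + $1,200 = $17,139.

$17,139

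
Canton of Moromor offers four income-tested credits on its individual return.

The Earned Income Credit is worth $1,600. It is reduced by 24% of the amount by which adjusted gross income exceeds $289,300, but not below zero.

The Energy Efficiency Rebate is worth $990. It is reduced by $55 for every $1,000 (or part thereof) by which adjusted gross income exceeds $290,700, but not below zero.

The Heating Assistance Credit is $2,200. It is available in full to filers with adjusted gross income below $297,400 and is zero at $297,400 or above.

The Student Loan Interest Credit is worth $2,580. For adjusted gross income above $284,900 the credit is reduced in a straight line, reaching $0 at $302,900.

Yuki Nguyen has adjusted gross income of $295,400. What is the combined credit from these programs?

Earned Income Credit: 24% of the $6,100 excess over $289,300 is $1,464; credit = $1,600 − $1,464 = $136.
Energy Efficiency Rebate: income exceeds $290,700 by $4,700, which is 5 full-or-partial $1,000 increments; reduction = 5 × $55 = $275, leaving $715.
Heating Assistance Credit: $295,400 is below the $297,400 cutoff, so the full $2,200 applies.
Student Loan Interest Credit: $295,400 is $10,500 into a $18,000 phase-out range, leaving 7,500/18,000 of the credit: $2,580 × 7,500/18,000 = $1,075.
Total: $136 + $715 + $2,200 + $1,075 = $4,126.

$4,126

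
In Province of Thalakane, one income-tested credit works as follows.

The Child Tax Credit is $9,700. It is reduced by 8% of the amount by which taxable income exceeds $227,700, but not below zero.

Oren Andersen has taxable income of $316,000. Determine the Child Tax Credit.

$2,636

Child Tax Credit: 8% of the $88,300 excess over $227,700 is $7,064; credit = $9,700 − $7,064 = $2,636.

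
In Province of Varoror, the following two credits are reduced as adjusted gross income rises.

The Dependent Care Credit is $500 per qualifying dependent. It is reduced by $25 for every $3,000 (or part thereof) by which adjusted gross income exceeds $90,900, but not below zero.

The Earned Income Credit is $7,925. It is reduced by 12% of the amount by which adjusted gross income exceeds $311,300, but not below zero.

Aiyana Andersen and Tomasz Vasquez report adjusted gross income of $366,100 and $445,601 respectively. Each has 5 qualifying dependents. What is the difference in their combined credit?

Aiyana ($366,100): Dependent Care Credit: base = 5 × $500 = $2,500. income exceeds $90,900 by $275,200, which is 92 full-or-partial $3,000 increments; reduction = 92 × $25 = $2,300, leaving $200. Earned Income Credit: 12% of the $54,800 excess over $311,300 is $6,576; credit = $7,925 − $6,576 = $1,349. total $200 + $1,349 = $1,549
Tomasz ($445,601): Dependent Care Credit: base = 5 × $500 = $2,500. income exceeds $90,900 by $354,701 → 119 increments × $25 = $2,975 ≥ base, so the credit is $0. Earned Income Credit: 12% of the $134,301 excess over $311,300 is $16,116.12 ≥ base, so the credit is $0. total $0 + $0 = $0
Difference: |$1,549 − $0| = $1,549.

$1,549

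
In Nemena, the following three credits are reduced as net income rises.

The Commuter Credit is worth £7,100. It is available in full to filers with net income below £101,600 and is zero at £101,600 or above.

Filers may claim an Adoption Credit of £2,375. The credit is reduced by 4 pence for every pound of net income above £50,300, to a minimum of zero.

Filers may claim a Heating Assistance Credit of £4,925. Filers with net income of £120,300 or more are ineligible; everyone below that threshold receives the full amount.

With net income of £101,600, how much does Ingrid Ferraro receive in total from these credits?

£5,248

Commuter Credit: £101,600 meets or exceeds the £101,600 cutoff, so the credit is £0.
Adoption Credit: 4% of the £51,300 excess over £50,300 is £2,052; credit = £2,375 − £2,052 = £323.
Heating Assistance Credit: £101,600 is below the £120,300 cutoff, so the full £4,925 applies.
Total: £0 + £323 + £4,925 = £5,248.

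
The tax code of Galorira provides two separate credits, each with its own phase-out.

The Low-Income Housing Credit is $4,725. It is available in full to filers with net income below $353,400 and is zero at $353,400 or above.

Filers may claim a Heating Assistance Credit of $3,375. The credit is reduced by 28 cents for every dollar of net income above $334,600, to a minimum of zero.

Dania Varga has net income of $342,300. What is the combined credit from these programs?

$5,944

Low-Income Housing Credit: $342,300 is below the $353,400 cutoff, so the full $4,725 applies.
Heating Assistance Credit: 28% of the $7,700 excess over $334,600 is $2,156; credit = $3,375 − $2,156 = $1,219.
Total: $4,725 + $1,219 = $5,944.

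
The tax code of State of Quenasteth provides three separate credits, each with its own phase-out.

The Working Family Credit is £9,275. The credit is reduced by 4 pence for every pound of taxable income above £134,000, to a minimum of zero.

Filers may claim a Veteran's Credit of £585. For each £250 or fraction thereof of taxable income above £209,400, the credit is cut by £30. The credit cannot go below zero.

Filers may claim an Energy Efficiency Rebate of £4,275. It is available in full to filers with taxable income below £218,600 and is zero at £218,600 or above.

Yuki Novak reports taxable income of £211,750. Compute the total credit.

Working Family Credit: 4% of the £77,750 excess over £134,000 is £3,110; credit = £9,275 − £3,110 = £6,165.
Veteran's Credit: income exceeds £209,400 by £2,350, which is 10 full-or-partial £250 increments; reduction = 10 × £30 = £300, leaving £285.
Energy Efficiency Rebate: £211,750 is below the £218,600 cutoff, so the full £4,275 applies.
Total: £6,165 + £285 + £4,275 = £10,725.

£10,725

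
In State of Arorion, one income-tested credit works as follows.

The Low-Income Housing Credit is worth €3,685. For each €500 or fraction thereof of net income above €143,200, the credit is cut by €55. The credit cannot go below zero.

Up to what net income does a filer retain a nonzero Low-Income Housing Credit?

After 66 increments the reduction is 66 × €55 = €3,630, leaving €55; one more increment wipes it out. Increment 66 ends at excess 66 × €500 = €33,000, so the highest qualifying income is €143,200 + €33,000 = €176,200.

€176,200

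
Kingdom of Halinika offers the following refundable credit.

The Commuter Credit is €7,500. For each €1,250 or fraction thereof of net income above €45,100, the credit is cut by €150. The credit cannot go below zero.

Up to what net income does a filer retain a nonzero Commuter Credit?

After 49 increments the reduction is 49 × €150 = €7,350, leaving €150; one more increment wipes it out. Increment 49 ends at excess 49 × €1,250 = €61,250, so the highest qualifying income is €45,100 + €61,250 = €106,350.

€106,350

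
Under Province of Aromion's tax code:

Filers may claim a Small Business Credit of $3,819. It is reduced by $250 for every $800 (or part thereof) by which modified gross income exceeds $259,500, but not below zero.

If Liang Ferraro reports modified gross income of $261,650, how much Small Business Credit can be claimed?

Small Business Credit: income exceeds $259,500 by $2,150, which is 3 full-or-partial $800 increments; reduction = 3 × $250 = $750, leaving $3,069.

$3,069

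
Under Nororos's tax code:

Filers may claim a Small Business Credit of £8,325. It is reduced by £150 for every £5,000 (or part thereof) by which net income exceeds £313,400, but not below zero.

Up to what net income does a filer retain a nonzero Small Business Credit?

After 55 increments the reduction is 55 × £150 = £8,250, leaving £75; one more increment wipes it out. Increment 55 ends at excess 55 × £5,000 = £275,000, so the highest qualifying income is £313,400 + £275,000 = £588,400.

£588,400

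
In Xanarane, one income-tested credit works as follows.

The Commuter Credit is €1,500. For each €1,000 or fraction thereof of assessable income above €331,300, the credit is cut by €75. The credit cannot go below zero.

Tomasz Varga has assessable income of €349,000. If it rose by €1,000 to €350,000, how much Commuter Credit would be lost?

At €349,000 — income exceeds €331,300 by €17,700, which is 18 full-or-partial €1,000 increments; reduction = 18 × €75 = €1,350, leaving €150.
At €350,000 — income exceeds €331,300 by €18,700, which is 19 full-or-partial €1,000 increments; reduction = 19 × €75 = €1,425, leaving €75.
Lost: €150 − €75 = €75.

€75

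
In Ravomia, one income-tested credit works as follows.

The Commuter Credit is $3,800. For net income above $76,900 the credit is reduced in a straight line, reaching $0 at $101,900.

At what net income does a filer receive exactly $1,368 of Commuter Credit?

$1,368 is 1,368/3,800 of the full $3,800, so 2,432/3,800 of the $25,000 range has been used: income = $76,900 + $25,000 × 2,432/3,800 = $92,900.

$92,900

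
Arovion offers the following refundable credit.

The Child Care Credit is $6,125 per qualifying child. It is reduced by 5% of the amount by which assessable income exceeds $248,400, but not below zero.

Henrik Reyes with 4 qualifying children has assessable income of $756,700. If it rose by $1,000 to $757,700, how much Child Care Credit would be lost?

$0

At $756,700 — base = 4 × $6,125 = $24,500. 5% of the $508,300 excess over $248,400 is $25,415 ≥ base, so the credit is $0.
At $757,700 — base = 4 × $6,125 = $24,500. 5% of the $509,300 excess over $248,400 is $25,465 ≥ base, so the credit is $0.
Lost: $0 − $0 = $0.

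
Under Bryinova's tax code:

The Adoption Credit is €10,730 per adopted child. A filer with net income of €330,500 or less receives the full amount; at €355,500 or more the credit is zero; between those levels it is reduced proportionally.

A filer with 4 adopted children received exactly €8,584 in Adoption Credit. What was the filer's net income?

€350,500

Full credit = 4 × €10,730 = €42,920.
€8,584 is 8,584/42,920 of the full €42,920, so 34,336/42,920 of the €25,000 range has been used: income = €330,500 + €25,000 × 34,336/42,920 = €350,500.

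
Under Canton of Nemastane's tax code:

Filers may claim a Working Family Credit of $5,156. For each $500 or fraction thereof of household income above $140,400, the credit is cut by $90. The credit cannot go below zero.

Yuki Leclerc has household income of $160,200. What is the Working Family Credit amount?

$1,556

Working Family Credit: income exceeds $140,400 by $19,800, which is 40 full-or-partial $500 increments; reduction = 40 × $90 = $3,600, leaving $1,556.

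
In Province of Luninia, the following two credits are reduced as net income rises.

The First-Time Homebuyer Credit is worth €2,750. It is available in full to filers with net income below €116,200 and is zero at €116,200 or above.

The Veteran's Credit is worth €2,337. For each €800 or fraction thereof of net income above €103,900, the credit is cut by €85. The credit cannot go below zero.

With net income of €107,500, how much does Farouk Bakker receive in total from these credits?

First-Time Homebuyer Credit: €107,500 is below the €116,200 cutoff, so the full €2,750 applies.
Veteran's Credit: income exceeds €103,900 by €3,600, which is 5 full-or-partial €800 increments; reduction = 5 × €85 = €425, leaving €1,912.
Total: €2,750 + €1,912 = €4,662.

€4,662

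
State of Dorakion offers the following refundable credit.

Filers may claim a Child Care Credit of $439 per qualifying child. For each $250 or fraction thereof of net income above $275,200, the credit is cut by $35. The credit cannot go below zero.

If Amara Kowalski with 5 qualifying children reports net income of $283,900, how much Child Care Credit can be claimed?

$970

Child Care Credit: base = 5 × $439 = $2,195. income exceeds $275,200 by $8,700, which is 35 full-or-partial $250 increments; reduction = 35 × $35 = $1,225, leaving $970.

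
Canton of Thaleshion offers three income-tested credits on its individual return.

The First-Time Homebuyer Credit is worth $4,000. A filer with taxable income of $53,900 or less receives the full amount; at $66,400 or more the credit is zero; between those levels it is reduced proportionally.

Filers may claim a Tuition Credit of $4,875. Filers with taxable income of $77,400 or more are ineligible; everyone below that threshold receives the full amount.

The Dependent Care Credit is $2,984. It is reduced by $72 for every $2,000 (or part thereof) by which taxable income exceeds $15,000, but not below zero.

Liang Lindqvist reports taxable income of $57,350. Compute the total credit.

$9,171

First-Time Homebuyer Credit: $57,350 is $3,450 into a $12,500 phase-out range, leaving 9,050/12,500 of the credit: $4,000 × 9,050/12,500 = $2,896.
Tuition Credit: $57,350 is below the $77,400 cutoff, so the full $4,875 applies.
Dependent Care Credit: income exceeds $15,000 by $42,350, which is 22 full-or-partial $2,000 increments; reduction = 22 × $72 = $1,584, leaving $1,400.
Total: $2,896 + $4,875 + $1,400 = $9,171.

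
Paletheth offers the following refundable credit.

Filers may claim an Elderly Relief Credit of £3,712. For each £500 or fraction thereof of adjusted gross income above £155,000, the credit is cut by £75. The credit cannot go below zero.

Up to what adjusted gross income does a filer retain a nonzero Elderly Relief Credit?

After 49 increments the reduction is 49 × £75 = £3,675, leaving £37; one more increment wipes it out. Increment 49 ends at excess 49 × £500 = £24,500, so the highest qualifying income is £155,000 + £24,500 = £179,500.

£179,500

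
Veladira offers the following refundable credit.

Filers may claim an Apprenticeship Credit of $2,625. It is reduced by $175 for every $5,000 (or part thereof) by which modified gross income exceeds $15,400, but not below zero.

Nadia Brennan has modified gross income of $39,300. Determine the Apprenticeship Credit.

$1,750

Apprenticeship Credit: income exceeds $15,400 by $23,900, which is 5 full-or-partial $5,000 increments; reduction = 5 × $175 = $875, leaving $1,750.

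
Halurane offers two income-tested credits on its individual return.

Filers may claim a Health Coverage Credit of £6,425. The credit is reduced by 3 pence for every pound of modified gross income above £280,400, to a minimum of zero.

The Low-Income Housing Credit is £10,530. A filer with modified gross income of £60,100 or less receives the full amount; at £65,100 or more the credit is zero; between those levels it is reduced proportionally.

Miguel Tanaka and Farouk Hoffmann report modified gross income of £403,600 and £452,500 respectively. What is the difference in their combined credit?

Miguel (£403,600): Health Coverage Credit: 3% of the £123,200 excess over £280,400 is £3,696; credit = £6,425 − £3,696 = £2,729. Low-Income Housing Credit: £403,600 is at or above £65,100, so the credit is £0. total £2,729 + £0 = £2,729
Farouk (£452,500): Health Coverage Credit: 3% of the £172,100 excess over £280,400 is £5,163; credit = £6,425 − £5,163 = £1,262. Low-Income Housing Credit: £452,500 is at or above £65,100, so the credit is £0. total £1,262 + £0 = £1,262
Difference: |£2,729 − £1,262| = £1,467.

£1,467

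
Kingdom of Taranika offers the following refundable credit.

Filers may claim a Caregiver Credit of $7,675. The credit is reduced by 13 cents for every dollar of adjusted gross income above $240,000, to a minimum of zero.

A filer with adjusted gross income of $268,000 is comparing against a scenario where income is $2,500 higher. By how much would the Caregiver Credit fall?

$325

At $268,000 — 13% of the $28,000 excess over $240,000 is $3,640; credit = $7,675 − $3,640 = $4,035.
At $270,500 — 13% of the $30,500 excess over $240,000 is $3,965; credit = $7,675 − $3,965 = $3,710.
Lost: $4,035 − $3,710 = $325.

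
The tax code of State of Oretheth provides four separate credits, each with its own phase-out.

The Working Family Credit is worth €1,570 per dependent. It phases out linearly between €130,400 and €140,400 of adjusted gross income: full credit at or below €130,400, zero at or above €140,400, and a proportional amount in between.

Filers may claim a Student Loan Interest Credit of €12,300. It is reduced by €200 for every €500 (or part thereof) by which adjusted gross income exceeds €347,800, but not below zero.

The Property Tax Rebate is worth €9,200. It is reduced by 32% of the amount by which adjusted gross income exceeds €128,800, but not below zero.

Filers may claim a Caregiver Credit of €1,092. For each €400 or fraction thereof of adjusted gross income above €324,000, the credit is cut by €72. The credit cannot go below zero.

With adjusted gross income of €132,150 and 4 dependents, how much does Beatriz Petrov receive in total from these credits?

€26,701

Working Family Credit: base = 4 × €1,570 = €6,280. €132,150 is €1,750 into a €10,000 phase-out range, leaving 8,250/10,000 of the credit: €6,280 × 8,250/10,000 = €5,181.
Student Loan Interest Credit: €132,150 is at or below the €347,800 threshold, so the full €12,300 applies.
Property Tax Rebate: 32% of the €3,350 excess over €128,800 is €1,072; credit = €9,200 − €1,072 = €8,128.
Caregiver Credit: €132,150 is at or below the €324,000 threshold, so the full €1,092 applies.
Total: €5,181 + €12,300 + €8,128 + €1,092 = €26,701.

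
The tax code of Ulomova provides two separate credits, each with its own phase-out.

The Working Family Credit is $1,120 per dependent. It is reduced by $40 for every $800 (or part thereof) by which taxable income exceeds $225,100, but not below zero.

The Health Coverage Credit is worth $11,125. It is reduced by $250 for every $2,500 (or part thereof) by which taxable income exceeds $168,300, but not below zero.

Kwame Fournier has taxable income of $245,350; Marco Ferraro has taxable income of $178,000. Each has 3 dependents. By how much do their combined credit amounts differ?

Kwame ($245,350): Working Family Credit: base = 3 × $1,120 = $3,360. income exceeds $225,100 by $20,250, which is 26 full-or-partial $800 increments; reduction = 26 × $40 = $1,040, leaving $2,320. Health Coverage Credit: income exceeds $168,300 by $77,050, which is 31 full-or-partial $2,500 increments; reduction = 31 × $250 = $7,750, leaving $3,375. total $2,320 + $3,375 = $5,695
Marco ($178,000): Working Family Credit: base = 3 × $1,120 = $3,360. $178,000 is at or below the $225,100 threshold, so the full $3,360 applies. Health Coverage Credit: income exceeds $168,300 by $9,700, which is 4 full-or-partial $2,500 increments; reduction = 4 × $250 = $1,000, leaving $10,125. total $3,360 + $10,125 = $13,485
Difference: |$5,695 − $13,485| = $7,790.

$7,790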